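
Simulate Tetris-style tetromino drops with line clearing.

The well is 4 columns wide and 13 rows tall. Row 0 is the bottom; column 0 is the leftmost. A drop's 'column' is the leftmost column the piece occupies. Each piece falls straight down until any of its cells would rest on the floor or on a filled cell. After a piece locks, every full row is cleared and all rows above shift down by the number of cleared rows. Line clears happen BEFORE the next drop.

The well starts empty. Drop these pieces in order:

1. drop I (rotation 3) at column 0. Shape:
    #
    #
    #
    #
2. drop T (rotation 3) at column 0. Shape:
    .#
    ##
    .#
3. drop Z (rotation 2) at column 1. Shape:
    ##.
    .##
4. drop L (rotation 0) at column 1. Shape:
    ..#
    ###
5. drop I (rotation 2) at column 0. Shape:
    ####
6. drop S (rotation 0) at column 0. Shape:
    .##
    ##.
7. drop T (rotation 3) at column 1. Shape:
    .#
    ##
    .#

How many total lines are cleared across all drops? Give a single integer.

Drop 1: I rot3 at col 0 lands with bottom-row=0; cleared 0 line(s) (total 0); column heights now [4 0 0 0], max=4
Drop 2: T rot3 at col 0 lands with bottom-row=3; cleared 0 line(s) (total 0); column heights now [5 6 0 0], max=6
Drop 3: Z rot2 at col 1 lands with bottom-row=5; cleared 0 line(s) (total 0); column heights now [5 7 7 6], max=7
Drop 4: L rot0 at col 1 lands with bottom-row=7; cleared 0 line(s) (total 0); column heights now [5 8 8 9], max=9
Drop 5: I rot2 at col 0 lands with bottom-row=9; cleared 1 line(s) (total 1); column heights now [5 8 8 9], max=9
Drop 6: S rot0 at col 0 lands with bottom-row=8; cleared 0 line(s) (total 1); column heights now [9 10 10 9], max=10
Drop 7: T rot3 at col 1 lands with bottom-row=10; cleared 0 line(s) (total 1); column heights now [9 12 13 9], max=13

Answer: 1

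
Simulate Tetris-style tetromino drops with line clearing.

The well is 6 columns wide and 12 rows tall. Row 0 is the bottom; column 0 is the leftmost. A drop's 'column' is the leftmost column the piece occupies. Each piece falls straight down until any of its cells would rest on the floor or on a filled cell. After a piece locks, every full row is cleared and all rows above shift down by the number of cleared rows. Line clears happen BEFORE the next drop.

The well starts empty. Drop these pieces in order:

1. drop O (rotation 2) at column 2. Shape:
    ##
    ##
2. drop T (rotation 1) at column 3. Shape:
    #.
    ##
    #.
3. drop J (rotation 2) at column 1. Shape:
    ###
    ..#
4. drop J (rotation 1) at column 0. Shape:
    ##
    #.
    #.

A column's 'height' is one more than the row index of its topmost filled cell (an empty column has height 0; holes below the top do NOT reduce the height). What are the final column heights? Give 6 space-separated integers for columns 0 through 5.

Answer: 8 8 7 7 4 0

Derivation:
Drop 1: O rot2 at col 2 lands with bottom-row=0; cleared 0 line(s) (total 0); column heights now [0 0 2 2 0 0], max=2
Drop 2: T rot1 at col 3 lands with bottom-row=2; cleared 0 line(s) (total 0); column heights now [0 0 2 5 4 0], max=5
Drop 3: J rot2 at col 1 lands with bottom-row=5; cleared 0 line(s) (total 0); column heights now [0 7 7 7 4 0], max=7
Drop 4: J rot1 at col 0 lands with bottom-row=5; cleared 0 line(s) (total 0); column heights now [8 8 7 7 4 0], max=8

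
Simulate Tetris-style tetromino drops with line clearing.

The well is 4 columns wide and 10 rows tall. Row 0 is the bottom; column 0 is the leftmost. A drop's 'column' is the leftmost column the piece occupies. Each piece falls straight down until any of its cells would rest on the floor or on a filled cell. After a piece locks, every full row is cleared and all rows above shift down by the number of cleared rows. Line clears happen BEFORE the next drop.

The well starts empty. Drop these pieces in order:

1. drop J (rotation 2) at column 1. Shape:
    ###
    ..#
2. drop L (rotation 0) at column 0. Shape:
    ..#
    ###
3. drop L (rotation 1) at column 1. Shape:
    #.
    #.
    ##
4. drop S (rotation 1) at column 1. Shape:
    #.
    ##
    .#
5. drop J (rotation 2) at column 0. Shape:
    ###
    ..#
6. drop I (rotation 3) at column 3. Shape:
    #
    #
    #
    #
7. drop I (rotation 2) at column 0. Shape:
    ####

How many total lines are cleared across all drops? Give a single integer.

Answer: 2

Derivation:
Drop 1: J rot2 at col 1 lands with bottom-row=0; cleared 0 line(s) (total 0); column heights now [0 2 2 2], max=2
Drop 2: L rot0 at col 0 lands with bottom-row=2; cleared 0 line(s) (total 0); column heights now [3 3 4 2], max=4
Drop 3: L rot1 at col 1 lands with bottom-row=4; cleared 0 line(s) (total 0); column heights now [3 7 5 2], max=7
Drop 4: S rot1 at col 1 lands with bottom-row=6; cleared 0 line(s) (total 0); column heights now [3 9 8 2], max=9
Drop 5: J rot2 at col 0 lands with bottom-row=8; cleared 0 line(s) (total 0); column heights now [10 10 10 2], max=10
Drop 6: I rot3 at col 3 lands with bottom-row=2; cleared 1 line(s) (total 1); column heights now [9 9 9 5], max=9
Drop 7: I rot2 at col 0 lands with bottom-row=9; cleared 1 line(s) (total 2); column heights now [9 9 9 5], max=9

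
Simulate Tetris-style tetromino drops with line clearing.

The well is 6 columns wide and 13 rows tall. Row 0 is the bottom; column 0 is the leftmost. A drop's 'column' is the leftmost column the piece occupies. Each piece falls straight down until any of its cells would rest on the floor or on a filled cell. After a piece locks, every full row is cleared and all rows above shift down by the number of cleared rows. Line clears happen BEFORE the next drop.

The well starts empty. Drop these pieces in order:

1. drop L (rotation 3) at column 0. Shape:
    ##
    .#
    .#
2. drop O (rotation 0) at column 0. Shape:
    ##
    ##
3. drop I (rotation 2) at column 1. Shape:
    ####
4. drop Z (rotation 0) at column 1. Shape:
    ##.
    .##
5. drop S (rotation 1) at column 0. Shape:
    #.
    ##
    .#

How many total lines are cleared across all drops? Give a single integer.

Drop 1: L rot3 at col 0 lands with bottom-row=0; cleared 0 line(s) (total 0); column heights now [3 3 0 0 0 0], max=3
Drop 2: O rot0 at col 0 lands with bottom-row=3; cleared 0 line(s) (total 0); column heights now [5 5 0 0 0 0], max=5
Drop 3: I rot2 at col 1 lands with bottom-row=5; cleared 0 line(s) (total 0); column heights now [5 6 6 6 6 0], max=6
Drop 4: Z rot0 at col 1 lands with bottom-row=6; cleared 0 line(s) (total 0); column heights now [5 8 8 7 6 0], max=8
Drop 5: S rot1 at col 0 lands with bottom-row=8; cleared 0 line(s) (total 0); column heights now [11 10 8 7 6 0], max=11

Answer: 0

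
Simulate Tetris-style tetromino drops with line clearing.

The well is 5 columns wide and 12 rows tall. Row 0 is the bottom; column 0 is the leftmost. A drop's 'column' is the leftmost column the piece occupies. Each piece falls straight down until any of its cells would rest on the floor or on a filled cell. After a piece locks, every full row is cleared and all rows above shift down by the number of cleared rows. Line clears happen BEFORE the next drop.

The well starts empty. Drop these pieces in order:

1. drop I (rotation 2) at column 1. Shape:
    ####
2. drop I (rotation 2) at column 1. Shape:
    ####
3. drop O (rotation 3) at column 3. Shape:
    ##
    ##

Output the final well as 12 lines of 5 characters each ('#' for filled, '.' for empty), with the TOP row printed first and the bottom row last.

Answer: .....
.....
.....
.....
.....
.....
.....
.....
...##
...##
.####
.####

Derivation:
Drop 1: I rot2 at col 1 lands with bottom-row=0; cleared 0 line(s) (total 0); column heights now [0 1 1 1 1], max=1
Drop 2: I rot2 at col 1 lands with bottom-row=1; cleared 0 line(s) (total 0); column heights now [0 2 2 2 2], max=2
Drop 3: O rot3 at col 3 lands with bottom-row=2; cleared 0 line(s) (total 0); column heights now [0 2 2 4 4], max=4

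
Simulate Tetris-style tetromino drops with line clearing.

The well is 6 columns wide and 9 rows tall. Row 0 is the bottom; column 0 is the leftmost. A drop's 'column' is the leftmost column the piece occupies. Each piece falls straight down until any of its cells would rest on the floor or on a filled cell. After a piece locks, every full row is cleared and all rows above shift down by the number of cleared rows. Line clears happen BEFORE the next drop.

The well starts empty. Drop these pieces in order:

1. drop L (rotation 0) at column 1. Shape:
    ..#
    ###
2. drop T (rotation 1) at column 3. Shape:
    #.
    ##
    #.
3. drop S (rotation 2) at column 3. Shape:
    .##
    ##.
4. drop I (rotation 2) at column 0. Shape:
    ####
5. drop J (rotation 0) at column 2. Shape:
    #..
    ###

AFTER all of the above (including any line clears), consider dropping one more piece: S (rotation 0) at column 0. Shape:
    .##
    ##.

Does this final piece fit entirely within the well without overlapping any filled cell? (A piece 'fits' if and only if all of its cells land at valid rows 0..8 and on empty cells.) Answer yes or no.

Drop 1: L rot0 at col 1 lands with bottom-row=0; cleared 0 line(s) (total 0); column heights now [0 1 1 2 0 0], max=2
Drop 2: T rot1 at col 3 lands with bottom-row=2; cleared 0 line(s) (total 0); column heights now [0 1 1 5 4 0], max=5
Drop 3: S rot2 at col 3 lands with bottom-row=5; cleared 0 line(s) (total 0); column heights now [0 1 1 6 7 7], max=7
Drop 4: I rot2 at col 0 lands with bottom-row=6; cleared 1 line(s) (total 1); column heights now [0 1 1 6 6 0], max=6
Drop 5: J rot0 at col 2 lands with bottom-row=6; cleared 0 line(s) (total 1); column heights now [0 1 8 7 7 0], max=8
Test piece S rot0 at col 0 (width 3): heights before test = [0 1 8 7 7 0]; fits = True

Answer: yes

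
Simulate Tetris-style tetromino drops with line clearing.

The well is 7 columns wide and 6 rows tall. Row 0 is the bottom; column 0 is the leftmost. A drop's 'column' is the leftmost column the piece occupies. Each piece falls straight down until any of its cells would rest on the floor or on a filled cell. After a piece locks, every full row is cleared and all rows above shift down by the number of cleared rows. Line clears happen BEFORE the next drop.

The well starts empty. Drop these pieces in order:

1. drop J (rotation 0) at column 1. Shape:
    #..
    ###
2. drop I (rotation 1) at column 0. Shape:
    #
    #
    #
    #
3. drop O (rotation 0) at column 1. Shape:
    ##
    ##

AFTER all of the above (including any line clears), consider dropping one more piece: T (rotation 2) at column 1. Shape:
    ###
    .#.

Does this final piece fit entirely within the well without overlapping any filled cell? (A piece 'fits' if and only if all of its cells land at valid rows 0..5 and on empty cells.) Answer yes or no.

Drop 1: J rot0 at col 1 lands with bottom-row=0; cleared 0 line(s) (total 0); column heights now [0 2 1 1 0 0 0], max=2
Drop 2: I rot1 at col 0 lands with bottom-row=0; cleared 0 line(s) (total 0); column heights now [4 2 1 1 0 0 0], max=4
Drop 3: O rot0 at col 1 lands with bottom-row=2; cleared 0 line(s) (total 0); column heights now [4 4 4 1 0 0 0], max=4
Test piece T rot2 at col 1 (width 3): heights before test = [4 4 4 1 0 0 0]; fits = True

Answer: yes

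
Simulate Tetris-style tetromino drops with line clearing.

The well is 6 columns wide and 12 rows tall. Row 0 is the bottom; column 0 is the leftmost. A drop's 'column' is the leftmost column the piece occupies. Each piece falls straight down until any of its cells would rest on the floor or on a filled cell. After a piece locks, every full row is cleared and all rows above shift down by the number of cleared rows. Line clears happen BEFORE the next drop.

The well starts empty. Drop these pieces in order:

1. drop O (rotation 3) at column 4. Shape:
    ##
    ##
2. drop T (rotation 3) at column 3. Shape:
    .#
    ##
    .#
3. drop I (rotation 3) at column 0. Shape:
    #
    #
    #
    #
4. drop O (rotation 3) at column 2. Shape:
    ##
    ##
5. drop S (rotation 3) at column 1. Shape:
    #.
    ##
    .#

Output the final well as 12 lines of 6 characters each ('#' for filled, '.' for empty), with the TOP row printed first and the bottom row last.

Drop 1: O rot3 at col 4 lands with bottom-row=0; cleared 0 line(s) (total 0); column heights now [0 0 0 0 2 2], max=2
Drop 2: T rot3 at col 3 lands with bottom-row=2; cleared 0 line(s) (total 0); column heights now [0 0 0 4 5 2], max=5
Drop 3: I rot3 at col 0 lands with bottom-row=0; cleared 0 line(s) (total 0); column heights now [4 0 0 4 5 2], max=5
Drop 4: O rot3 at col 2 lands with bottom-row=4; cleared 0 line(s) (total 0); column heights now [4 0 6 6 5 2], max=6
Drop 5: S rot3 at col 1 lands with bottom-row=6; cleared 0 line(s) (total 0); column heights now [4 9 8 6 5 2], max=9

Answer: ......
......
......
.#....
.##...
..#...
..##..
..###.
#..##.
#...#.
#...##
#...##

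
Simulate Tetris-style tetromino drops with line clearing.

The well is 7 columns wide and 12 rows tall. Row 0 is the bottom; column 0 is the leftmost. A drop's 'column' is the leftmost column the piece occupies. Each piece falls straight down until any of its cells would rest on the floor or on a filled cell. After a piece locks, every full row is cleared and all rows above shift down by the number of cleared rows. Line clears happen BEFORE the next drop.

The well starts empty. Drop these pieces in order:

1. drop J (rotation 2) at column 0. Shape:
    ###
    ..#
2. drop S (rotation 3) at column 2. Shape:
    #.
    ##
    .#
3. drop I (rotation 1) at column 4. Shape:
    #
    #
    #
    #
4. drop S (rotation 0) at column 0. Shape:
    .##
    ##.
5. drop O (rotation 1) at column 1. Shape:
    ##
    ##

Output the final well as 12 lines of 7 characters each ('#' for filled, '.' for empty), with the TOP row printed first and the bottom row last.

Drop 1: J rot2 at col 0 lands with bottom-row=0; cleared 0 line(s) (total 0); column heights now [2 2 2 0 0 0 0], max=2
Drop 2: S rot3 at col 2 lands with bottom-row=1; cleared 0 line(s) (total 0); column heights now [2 2 4 3 0 0 0], max=4
Drop 3: I rot1 at col 4 lands with bottom-row=0; cleared 0 line(s) (total 0); column heights now [2 2 4 3 4 0 0], max=4
Drop 4: S rot0 at col 0 lands with bottom-row=3; cleared 0 line(s) (total 0); column heights now [4 5 5 3 4 0 0], max=5
Drop 5: O rot1 at col 1 lands with bottom-row=5; cleared 0 line(s) (total 0); column heights now [4 7 7 3 4 0 0], max=7

Answer: .......
.......
.......
.......
.......
.##....
.##....
.##....
###.#..
..###..
#####..
..#.#..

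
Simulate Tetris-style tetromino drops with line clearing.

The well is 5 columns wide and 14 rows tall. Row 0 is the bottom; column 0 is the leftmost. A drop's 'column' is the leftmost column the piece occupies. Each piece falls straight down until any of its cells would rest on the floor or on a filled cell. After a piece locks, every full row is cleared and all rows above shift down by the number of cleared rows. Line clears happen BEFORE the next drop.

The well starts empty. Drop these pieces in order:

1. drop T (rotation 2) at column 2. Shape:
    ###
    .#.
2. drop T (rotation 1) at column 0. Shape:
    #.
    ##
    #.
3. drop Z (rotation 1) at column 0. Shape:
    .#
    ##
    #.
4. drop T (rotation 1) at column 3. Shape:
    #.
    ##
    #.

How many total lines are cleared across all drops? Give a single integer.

Answer: 1

Derivation:
Drop 1: T rot2 at col 2 lands with bottom-row=0; cleared 0 line(s) (total 0); column heights now [0 0 2 2 2], max=2
Drop 2: T rot1 at col 0 lands with bottom-row=0; cleared 1 line(s) (total 1); column heights now [2 0 0 1 0], max=2
Drop 3: Z rot1 at col 0 lands with bottom-row=2; cleared 0 line(s) (total 1); column heights now [4 5 0 1 0], max=5
Drop 4: T rot1 at col 3 lands with bottom-row=1; cleared 0 line(s) (total 1); column heights now [4 5 0 4 3], max=5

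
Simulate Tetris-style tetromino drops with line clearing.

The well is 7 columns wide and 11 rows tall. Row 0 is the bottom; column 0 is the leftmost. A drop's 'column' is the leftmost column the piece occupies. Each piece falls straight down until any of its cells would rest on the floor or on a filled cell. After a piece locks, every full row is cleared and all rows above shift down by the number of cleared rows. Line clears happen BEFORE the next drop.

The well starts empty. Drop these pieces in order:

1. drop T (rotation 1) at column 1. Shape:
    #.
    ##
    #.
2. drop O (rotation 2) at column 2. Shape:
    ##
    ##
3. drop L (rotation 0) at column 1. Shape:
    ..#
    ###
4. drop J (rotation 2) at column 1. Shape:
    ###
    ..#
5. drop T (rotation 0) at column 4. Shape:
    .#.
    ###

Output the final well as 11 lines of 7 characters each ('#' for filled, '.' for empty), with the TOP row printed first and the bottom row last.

Drop 1: T rot1 at col 1 lands with bottom-row=0; cleared 0 line(s) (total 0); column heights now [0 3 2 0 0 0 0], max=3
Drop 2: O rot2 at col 2 lands with bottom-row=2; cleared 0 line(s) (total 0); column heights now [0 3 4 4 0 0 0], max=4
Drop 3: L rot0 at col 1 lands with bottom-row=4; cleared 0 line(s) (total 0); column heights now [0 5 5 6 0 0 0], max=6
Drop 4: J rot2 at col 1 lands with bottom-row=6; cleared 0 line(s) (total 0); column heights now [0 8 8 8 0 0 0], max=8
Drop 5: T rot0 at col 4 lands with bottom-row=0; cleared 0 line(s) (total 0); column heights now [0 8 8 8 1 2 1], max=8

Answer: .......
.......
.......
.###...
...#...
...#...
.###...
..##...
.###...
.##..#.
.#..###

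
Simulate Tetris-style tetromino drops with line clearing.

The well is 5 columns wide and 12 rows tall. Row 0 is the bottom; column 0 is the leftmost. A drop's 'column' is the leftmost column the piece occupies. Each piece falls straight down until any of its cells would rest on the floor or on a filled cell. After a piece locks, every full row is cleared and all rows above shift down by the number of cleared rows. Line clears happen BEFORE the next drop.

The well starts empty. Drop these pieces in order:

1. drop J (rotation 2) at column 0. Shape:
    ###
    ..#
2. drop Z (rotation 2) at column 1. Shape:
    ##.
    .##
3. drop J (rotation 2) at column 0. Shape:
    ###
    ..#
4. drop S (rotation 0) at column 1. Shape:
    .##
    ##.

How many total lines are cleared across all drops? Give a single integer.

Drop 1: J rot2 at col 0 lands with bottom-row=0; cleared 0 line(s) (total 0); column heights now [2 2 2 0 0], max=2
Drop 2: Z rot2 at col 1 lands with bottom-row=2; cleared 0 line(s) (total 0); column heights now [2 4 4 3 0], max=4
Drop 3: J rot2 at col 0 lands with bottom-row=4; cleared 0 line(s) (total 0); column heights now [6 6 6 3 0], max=6
Drop 4: S rot0 at col 1 lands with bottom-row=6; cleared 0 line(s) (total 0); column heights now [6 7 8 8 0], max=8

Answer: 0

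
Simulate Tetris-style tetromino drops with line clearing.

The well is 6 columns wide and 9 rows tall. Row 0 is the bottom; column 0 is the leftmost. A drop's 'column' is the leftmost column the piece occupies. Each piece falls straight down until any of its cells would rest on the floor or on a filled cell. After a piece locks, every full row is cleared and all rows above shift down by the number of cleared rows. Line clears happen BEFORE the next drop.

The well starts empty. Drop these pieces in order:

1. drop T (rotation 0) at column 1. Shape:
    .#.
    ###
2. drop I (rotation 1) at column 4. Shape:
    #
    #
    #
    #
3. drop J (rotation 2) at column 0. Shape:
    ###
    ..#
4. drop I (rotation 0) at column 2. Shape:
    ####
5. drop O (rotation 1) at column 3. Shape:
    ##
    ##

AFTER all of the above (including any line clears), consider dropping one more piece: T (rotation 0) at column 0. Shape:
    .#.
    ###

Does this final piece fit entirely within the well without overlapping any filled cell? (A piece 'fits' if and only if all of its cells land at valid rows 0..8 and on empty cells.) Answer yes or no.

Drop 1: T rot0 at col 1 lands with bottom-row=0; cleared 0 line(s) (total 0); column heights now [0 1 2 1 0 0], max=2
Drop 2: I rot1 at col 4 lands with bottom-row=0; cleared 0 line(s) (total 0); column heights now [0 1 2 1 4 0], max=4
Drop 3: J rot2 at col 0 lands with bottom-row=2; cleared 0 line(s) (total 0); column heights now [4 4 4 1 4 0], max=4
Drop 4: I rot0 at col 2 lands with bottom-row=4; cleared 0 line(s) (total 0); column heights now [4 4 5 5 5 5], max=5
Drop 5: O rot1 at col 3 lands with bottom-row=5; cleared 0 line(s) (total 0); column heights now [4 4 5 7 7 5], max=7
Test piece T rot0 at col 0 (width 3): heights before test = [4 4 5 7 7 5]; fits = True

Answer: yes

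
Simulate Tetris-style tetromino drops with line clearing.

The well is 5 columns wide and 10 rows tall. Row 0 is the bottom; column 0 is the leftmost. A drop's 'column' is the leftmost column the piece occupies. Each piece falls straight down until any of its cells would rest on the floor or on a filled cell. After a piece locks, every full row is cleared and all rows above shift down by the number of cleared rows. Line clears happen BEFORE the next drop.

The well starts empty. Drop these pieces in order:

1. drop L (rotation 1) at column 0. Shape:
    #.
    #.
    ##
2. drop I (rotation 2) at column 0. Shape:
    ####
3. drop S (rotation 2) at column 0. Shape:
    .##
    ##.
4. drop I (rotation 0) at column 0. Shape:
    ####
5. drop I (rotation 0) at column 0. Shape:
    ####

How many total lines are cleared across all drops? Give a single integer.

Drop 1: L rot1 at col 0 lands with bottom-row=0; cleared 0 line(s) (total 0); column heights now [3 1 0 0 0], max=3
Drop 2: I rot2 at col 0 lands with bottom-row=3; cleared 0 line(s) (total 0); column heights now [4 4 4 4 0], max=4
Drop 3: S rot2 at col 0 lands with bottom-row=4; cleared 0 line(s) (total 0); column heights now [5 6 6 4 0], max=6
Drop 4: I rot0 at col 0 lands with bottom-row=6; cleared 0 line(s) (total 0); column heights now [7 7 7 7 0], max=7
Drop 5: I rot0 at col 0 lands with bottom-row=7; cleared 0 line(s) (total 0); column heights now [8 8 8 8 0], max=8

Answer: 0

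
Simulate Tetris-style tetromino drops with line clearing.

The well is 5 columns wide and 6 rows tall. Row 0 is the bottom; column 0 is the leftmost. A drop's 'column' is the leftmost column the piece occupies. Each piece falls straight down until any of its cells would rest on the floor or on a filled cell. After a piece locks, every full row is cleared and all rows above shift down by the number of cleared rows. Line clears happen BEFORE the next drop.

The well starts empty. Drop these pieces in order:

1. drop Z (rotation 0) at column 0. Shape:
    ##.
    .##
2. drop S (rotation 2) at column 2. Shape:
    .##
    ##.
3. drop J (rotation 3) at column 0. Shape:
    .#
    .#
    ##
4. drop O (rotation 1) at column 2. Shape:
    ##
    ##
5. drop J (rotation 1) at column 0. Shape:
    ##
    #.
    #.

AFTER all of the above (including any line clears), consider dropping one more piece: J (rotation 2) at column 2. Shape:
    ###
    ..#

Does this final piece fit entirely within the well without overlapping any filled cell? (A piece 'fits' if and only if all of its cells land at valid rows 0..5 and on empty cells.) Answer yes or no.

Drop 1: Z rot0 at col 0 lands with bottom-row=0; cleared 0 line(s) (total 0); column heights now [2 2 1 0 0], max=2
Drop 2: S rot2 at col 2 lands with bottom-row=1; cleared 0 line(s) (total 0); column heights now [2 2 2 3 3], max=3
Drop 3: J rot3 at col 0 lands with bottom-row=2; cleared 0 line(s) (total 0); column heights now [3 5 2 3 3], max=5
Drop 4: O rot1 at col 2 lands with bottom-row=3; cleared 0 line(s) (total 0); column heights now [3 5 5 5 3], max=5
Drop 5: J rot1 at col 0 lands with bottom-row=3; cleared 0 line(s) (total 0); column heights now [6 6 5 5 3], max=6
Test piece J rot2 at col 2 (width 3): heights before test = [6 6 5 5 3]; fits = True

Answer: yes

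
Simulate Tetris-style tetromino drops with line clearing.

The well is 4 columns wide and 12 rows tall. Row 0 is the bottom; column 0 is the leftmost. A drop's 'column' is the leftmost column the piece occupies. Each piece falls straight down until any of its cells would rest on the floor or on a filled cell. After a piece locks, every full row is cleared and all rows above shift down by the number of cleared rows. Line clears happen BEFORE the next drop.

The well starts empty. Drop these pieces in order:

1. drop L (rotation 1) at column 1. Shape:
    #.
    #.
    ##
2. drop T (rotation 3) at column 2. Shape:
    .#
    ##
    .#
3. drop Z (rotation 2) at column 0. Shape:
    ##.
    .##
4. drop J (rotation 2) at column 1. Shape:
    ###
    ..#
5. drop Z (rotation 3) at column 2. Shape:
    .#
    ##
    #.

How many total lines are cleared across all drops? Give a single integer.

Drop 1: L rot1 at col 1 lands with bottom-row=0; cleared 0 line(s) (total 0); column heights now [0 3 1 0], max=3
Drop 2: T rot3 at col 2 lands with bottom-row=0; cleared 0 line(s) (total 0); column heights now [0 3 2 3], max=3
Drop 3: Z rot2 at col 0 lands with bottom-row=3; cleared 0 line(s) (total 0); column heights now [5 5 4 3], max=5
Drop 4: J rot2 at col 1 lands with bottom-row=4; cleared 0 line(s) (total 0); column heights now [5 6 6 6], max=6
Drop 5: Z rot3 at col 2 lands with bottom-row=6; cleared 0 line(s) (total 0); column heights now [5 6 8 9], max=9

Answer: 0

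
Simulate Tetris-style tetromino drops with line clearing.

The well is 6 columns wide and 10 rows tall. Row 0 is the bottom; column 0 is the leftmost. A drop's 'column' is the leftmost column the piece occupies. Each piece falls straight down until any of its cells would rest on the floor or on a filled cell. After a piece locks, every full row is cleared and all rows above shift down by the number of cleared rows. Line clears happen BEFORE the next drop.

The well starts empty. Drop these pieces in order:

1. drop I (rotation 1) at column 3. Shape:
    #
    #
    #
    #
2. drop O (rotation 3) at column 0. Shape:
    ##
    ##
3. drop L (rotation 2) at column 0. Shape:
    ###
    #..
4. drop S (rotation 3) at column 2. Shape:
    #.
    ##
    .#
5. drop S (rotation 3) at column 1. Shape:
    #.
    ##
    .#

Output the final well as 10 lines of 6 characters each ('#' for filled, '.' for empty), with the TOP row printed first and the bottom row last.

Answer: .#....
.##...
..#...
..#...
..##..
...#..
####..
#..#..
##.#..
##.#..

Derivation:
Drop 1: I rot1 at col 3 lands with bottom-row=0; cleared 0 line(s) (total 0); column heights now [0 0 0 4 0 0], max=4
Drop 2: O rot3 at col 0 lands with bottom-row=0; cleared 0 line(s) (total 0); column heights now [2 2 0 4 0 0], max=4
Drop 3: L rot2 at col 0 lands with bottom-row=2; cleared 0 line(s) (total 0); column heights now [4 4 4 4 0 0], max=4
Drop 4: S rot3 at col 2 lands with bottom-row=4; cleared 0 line(s) (total 0); column heights now [4 4 7 6 0 0], max=7
Drop 5: S rot3 at col 1 lands with bottom-row=7; cleared 0 line(s) (total 0); column heights now [4 10 9 6 0 0], max=10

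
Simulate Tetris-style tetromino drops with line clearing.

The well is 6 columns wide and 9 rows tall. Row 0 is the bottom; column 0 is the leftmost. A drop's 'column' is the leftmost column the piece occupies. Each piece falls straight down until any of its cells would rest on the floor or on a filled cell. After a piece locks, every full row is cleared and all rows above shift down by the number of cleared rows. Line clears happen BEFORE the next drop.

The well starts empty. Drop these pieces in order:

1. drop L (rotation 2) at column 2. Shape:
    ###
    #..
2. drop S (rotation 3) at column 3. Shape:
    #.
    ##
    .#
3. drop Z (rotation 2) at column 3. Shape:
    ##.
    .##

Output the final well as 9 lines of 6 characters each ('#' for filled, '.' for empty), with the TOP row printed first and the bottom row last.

Answer: ......
......
......
...##.
...###
...##.
....#.
..###.
..#...

Derivation:
Drop 1: L rot2 at col 2 lands with bottom-row=0; cleared 0 line(s) (total 0); column heights now [0 0 2 2 2 0], max=2
Drop 2: S rot3 at col 3 lands with bottom-row=2; cleared 0 line(s) (total 0); column heights now [0 0 2 5 4 0], max=5
Drop 3: Z rot2 at col 3 lands with bottom-row=4; cleared 0 line(s) (total 0); column heights now [0 0 2 6 6 5], max=6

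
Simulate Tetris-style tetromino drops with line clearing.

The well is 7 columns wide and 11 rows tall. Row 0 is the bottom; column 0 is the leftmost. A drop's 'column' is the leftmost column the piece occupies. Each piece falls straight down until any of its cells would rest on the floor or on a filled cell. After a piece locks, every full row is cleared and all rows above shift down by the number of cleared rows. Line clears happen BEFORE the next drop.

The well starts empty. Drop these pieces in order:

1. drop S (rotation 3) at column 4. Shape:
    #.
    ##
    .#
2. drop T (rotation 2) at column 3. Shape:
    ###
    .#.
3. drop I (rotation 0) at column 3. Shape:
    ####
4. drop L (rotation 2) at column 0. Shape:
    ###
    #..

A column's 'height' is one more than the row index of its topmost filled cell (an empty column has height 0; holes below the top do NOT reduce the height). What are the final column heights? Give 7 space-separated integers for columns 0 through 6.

Drop 1: S rot3 at col 4 lands with bottom-row=0; cleared 0 line(s) (total 0); column heights now [0 0 0 0 3 2 0], max=3
Drop 2: T rot2 at col 3 lands with bottom-row=3; cleared 0 line(s) (total 0); column heights now [0 0 0 5 5 5 0], max=5
Drop 3: I rot0 at col 3 lands with bottom-row=5; cleared 0 line(s) (total 0); column heights now [0 0 0 6 6 6 6], max=6
Drop 4: L rot2 at col 0 lands with bottom-row=0; cleared 0 line(s) (total 0); column heights now [2 2 2 6 6 6 6], max=6

Answer: 2 2 2 6 6 6 6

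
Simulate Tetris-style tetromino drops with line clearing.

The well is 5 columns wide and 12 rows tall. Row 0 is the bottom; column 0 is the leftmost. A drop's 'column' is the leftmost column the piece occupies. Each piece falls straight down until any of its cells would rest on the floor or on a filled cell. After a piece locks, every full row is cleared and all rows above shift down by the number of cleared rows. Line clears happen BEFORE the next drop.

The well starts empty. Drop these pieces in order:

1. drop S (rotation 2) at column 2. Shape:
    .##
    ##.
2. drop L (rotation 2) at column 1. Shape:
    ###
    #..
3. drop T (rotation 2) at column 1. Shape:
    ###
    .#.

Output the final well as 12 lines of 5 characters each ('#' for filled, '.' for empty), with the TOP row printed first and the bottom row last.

Answer: .....
.....
.....
.....
.....
.....
.....
.###.
..#..
.###.
.#.##
..##.

Derivation:
Drop 1: S rot2 at col 2 lands with bottom-row=0; cleared 0 line(s) (total 0); column heights now [0 0 1 2 2], max=2
Drop 2: L rot2 at col 1 lands with bottom-row=1; cleared 0 line(s) (total 0); column heights now [0 3 3 3 2], max=3
Drop 3: T rot2 at col 1 lands with bottom-row=3; cleared 0 line(s) (total 0); column heights now [0 5 5 5 2], max=5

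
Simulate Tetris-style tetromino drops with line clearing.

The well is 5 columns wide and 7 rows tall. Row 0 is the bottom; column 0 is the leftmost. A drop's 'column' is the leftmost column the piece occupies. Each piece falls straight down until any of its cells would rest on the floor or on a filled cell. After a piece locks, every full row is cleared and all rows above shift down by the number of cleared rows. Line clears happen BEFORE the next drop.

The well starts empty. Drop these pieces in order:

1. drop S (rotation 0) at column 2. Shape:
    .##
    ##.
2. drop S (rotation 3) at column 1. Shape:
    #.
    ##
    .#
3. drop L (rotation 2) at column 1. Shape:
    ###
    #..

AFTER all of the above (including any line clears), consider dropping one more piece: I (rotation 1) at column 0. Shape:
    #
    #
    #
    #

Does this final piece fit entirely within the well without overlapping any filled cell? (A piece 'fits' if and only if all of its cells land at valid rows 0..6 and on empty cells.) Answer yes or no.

Drop 1: S rot0 at col 2 lands with bottom-row=0; cleared 0 line(s) (total 0); column heights now [0 0 1 2 2], max=2
Drop 2: S rot3 at col 1 lands with bottom-row=1; cleared 0 line(s) (total 0); column heights now [0 4 3 2 2], max=4
Drop 3: L rot2 at col 1 lands with bottom-row=4; cleared 0 line(s) (total 0); column heights now [0 6 6 6 2], max=6
Test piece I rot1 at col 0 (width 1): heights before test = [0 6 6 6 2]; fits = True

Answer: yes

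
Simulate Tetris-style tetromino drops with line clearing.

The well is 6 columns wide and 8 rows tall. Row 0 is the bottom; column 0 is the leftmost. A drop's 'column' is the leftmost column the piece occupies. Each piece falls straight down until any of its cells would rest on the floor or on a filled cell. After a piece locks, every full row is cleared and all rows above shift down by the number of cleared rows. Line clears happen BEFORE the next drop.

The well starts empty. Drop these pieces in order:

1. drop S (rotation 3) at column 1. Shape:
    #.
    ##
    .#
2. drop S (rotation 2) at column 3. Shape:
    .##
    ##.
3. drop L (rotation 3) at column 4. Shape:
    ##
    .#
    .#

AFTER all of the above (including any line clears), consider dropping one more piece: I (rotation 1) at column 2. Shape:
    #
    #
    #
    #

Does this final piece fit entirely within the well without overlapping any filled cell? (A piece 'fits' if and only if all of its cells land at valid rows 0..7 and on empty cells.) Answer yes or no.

Drop 1: S rot3 at col 1 lands with bottom-row=0; cleared 0 line(s) (total 0); column heights now [0 3 2 0 0 0], max=3
Drop 2: S rot2 at col 3 lands with bottom-row=0; cleared 0 line(s) (total 0); column heights now [0 3 2 1 2 2], max=3
Drop 3: L rot3 at col 4 lands with bottom-row=2; cleared 0 line(s) (total 0); column heights now [0 3 2 1 5 5], max=5
Test piece I rot1 at col 2 (width 1): heights before test = [0 3 2 1 5 5]; fits = True

Answer: yes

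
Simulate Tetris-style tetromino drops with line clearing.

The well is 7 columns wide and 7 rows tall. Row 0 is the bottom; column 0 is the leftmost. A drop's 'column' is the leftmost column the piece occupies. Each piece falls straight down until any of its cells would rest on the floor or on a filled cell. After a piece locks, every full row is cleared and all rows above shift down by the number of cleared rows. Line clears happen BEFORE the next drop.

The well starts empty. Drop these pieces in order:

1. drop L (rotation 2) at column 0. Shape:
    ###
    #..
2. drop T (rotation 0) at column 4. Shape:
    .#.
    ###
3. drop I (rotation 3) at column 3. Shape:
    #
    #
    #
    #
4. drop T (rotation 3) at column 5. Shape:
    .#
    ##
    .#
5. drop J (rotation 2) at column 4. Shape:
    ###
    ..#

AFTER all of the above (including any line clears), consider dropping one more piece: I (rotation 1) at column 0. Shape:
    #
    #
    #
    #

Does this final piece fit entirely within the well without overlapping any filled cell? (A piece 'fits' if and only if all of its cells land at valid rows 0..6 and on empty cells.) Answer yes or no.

Answer: yes

Derivation:
Drop 1: L rot2 at col 0 lands with bottom-row=0; cleared 0 line(s) (total 0); column heights now [2 2 2 0 0 0 0], max=2
Drop 2: T rot0 at col 4 lands with bottom-row=0; cleared 0 line(s) (total 0); column heights now [2 2 2 0 1 2 1], max=2
Drop 3: I rot3 at col 3 lands with bottom-row=0; cleared 0 line(s) (total 0); column heights now [2 2 2 4 1 2 1], max=4
Drop 4: T rot3 at col 5 lands with bottom-row=1; cleared 0 line(s) (total 0); column heights now [2 2 2 4 1 3 4], max=4
Drop 5: J rot2 at col 4 lands with bottom-row=4; cleared 0 line(s) (total 0); column heights now [2 2 2 4 6 6 6], max=6
Test piece I rot1 at col 0 (width 1): heights before test = [2 2 2 4 6 6 6]; fits = True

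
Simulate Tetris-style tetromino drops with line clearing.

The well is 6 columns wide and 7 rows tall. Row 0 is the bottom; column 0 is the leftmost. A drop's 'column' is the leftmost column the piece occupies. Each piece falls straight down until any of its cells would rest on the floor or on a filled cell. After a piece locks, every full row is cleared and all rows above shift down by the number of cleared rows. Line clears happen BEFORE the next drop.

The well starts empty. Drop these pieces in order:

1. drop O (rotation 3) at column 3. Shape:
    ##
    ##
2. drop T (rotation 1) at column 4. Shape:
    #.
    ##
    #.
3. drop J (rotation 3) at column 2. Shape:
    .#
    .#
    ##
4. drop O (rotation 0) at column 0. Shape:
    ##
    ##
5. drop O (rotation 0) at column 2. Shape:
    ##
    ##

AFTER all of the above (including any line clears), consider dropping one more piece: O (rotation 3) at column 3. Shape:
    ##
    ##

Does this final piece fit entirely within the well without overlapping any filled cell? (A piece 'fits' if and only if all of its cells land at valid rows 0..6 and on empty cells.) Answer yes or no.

Answer: no

Derivation:
Drop 1: O rot3 at col 3 lands with bottom-row=0; cleared 0 line(s) (total 0); column heights now [0 0 0 2 2 0], max=2
Drop 2: T rot1 at col 4 lands with bottom-row=2; cleared 0 line(s) (total 0); column heights now [0 0 0 2 5 4], max=5
Drop 3: J rot3 at col 2 lands with bottom-row=2; cleared 0 line(s) (total 0); column heights now [0 0 3 5 5 4], max=5
Drop 4: O rot0 at col 0 lands with bottom-row=0; cleared 0 line(s) (total 0); column heights now [2 2 3 5 5 4], max=5
Drop 5: O rot0 at col 2 lands with bottom-row=5; cleared 0 line(s) (total 0); column heights now [2 2 7 7 5 4], max=7
Test piece O rot3 at col 3 (width 2): heights before test = [2 2 7 7 5 4]; fits = False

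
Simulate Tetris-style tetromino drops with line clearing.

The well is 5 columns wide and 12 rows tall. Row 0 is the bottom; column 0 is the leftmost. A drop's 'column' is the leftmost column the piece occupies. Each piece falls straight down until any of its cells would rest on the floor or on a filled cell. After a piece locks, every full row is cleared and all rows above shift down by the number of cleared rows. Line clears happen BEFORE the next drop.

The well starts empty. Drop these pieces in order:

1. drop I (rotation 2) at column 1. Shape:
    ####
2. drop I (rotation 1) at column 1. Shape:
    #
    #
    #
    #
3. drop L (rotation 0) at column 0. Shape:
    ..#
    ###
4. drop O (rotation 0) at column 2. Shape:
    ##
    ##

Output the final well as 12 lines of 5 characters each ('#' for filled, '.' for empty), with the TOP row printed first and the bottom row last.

Drop 1: I rot2 at col 1 lands with bottom-row=0; cleared 0 line(s) (total 0); column heights now [0 1 1 1 1], max=1
Drop 2: I rot1 at col 1 lands with bottom-row=1; cleared 0 line(s) (total 0); column heights now [0 5 1 1 1], max=5
Drop 3: L rot0 at col 0 lands with bottom-row=5; cleared 0 line(s) (total 0); column heights now [6 6 7 1 1], max=7
Drop 4: O rot0 at col 2 lands with bottom-row=7; cleared 0 line(s) (total 0); column heights now [6 6 9 9 1], max=9

Answer: .....
.....
.....
..##.
..##.
..#..
###..
.#...
.#...
.#...
.#...
.####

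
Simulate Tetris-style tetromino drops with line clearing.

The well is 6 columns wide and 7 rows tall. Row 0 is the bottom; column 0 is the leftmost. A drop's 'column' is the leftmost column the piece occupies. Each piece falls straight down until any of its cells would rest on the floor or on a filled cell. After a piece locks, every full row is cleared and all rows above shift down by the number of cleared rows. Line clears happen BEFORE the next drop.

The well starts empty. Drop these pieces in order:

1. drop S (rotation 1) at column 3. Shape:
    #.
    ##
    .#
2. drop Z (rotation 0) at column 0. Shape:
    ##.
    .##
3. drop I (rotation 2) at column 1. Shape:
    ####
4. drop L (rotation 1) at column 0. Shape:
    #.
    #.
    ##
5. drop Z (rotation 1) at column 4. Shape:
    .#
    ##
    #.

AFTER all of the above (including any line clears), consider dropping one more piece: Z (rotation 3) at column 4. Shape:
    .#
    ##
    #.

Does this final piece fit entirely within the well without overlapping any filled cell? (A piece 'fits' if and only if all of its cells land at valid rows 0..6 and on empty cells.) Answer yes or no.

Answer: no

Derivation:
Drop 1: S rot1 at col 3 lands with bottom-row=0; cleared 0 line(s) (total 0); column heights now [0 0 0 3 2 0], max=3
Drop 2: Z rot0 at col 0 lands with bottom-row=0; cleared 0 line(s) (total 0); column heights now [2 2 1 3 2 0], max=3
Drop 3: I rot2 at col 1 lands with bottom-row=3; cleared 0 line(s) (total 0); column heights now [2 4 4 4 4 0], max=4
Drop 4: L rot1 at col 0 lands with bottom-row=4; cleared 0 line(s) (total 0); column heights now [7 5 4 4 4 0], max=7
Drop 5: Z rot1 at col 4 lands with bottom-row=4; cleared 0 line(s) (total 0); column heights now [7 5 4 4 6 7], max=7
Test piece Z rot3 at col 4 (width 2): heights before test = [7 5 4 4 6 7]; fits = False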